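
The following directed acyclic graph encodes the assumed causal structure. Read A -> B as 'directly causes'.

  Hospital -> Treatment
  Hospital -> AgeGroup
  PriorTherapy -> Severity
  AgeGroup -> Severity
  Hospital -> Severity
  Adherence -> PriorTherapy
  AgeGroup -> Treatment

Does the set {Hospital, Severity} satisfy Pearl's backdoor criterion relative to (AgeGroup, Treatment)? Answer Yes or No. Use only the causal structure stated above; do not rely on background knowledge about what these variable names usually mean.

Backdoor paths from AgeGroup to Treatment (paths whose first edge points into AgeGroup):
  P1: AgeGroup <- Hospital -> Treatment
Condition 1 (no descendant of AgeGroup in the set): FAILS — Severity is a descendant of AgeGroup.
Condition 2 (every backdoor path blocked by {Hospital, Severity}):
  P1: blocked at fork node Hospital ∈ conditioning set.
{Hospital, Severity} does not satisfy the backdoor criterion.

No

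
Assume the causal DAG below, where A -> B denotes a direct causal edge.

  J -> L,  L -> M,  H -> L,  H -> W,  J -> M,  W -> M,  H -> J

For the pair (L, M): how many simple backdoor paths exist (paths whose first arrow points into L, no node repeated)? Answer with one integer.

A backdoor path from L to M is any simple undirected path whose first edge points into L (i.e. leaves L via a parent).
Parents of L: {H, J}.
Enumerating:
  P1: L <- H -> J -> M
  P2: L <- H -> W -> M
  P3: L <- J <- H -> W -> M
  P4: L <- J -> M
That exhausts the simple backdoor paths. Count: 4.

4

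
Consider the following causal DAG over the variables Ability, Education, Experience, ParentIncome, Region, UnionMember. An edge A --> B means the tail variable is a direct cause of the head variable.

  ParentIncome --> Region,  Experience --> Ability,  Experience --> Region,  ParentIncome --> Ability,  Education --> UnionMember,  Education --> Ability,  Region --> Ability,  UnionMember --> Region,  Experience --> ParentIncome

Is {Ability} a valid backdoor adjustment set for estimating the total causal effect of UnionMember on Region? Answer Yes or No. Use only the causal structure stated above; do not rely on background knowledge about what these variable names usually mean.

No

Backdoor paths from UnionMember to Region (paths whose first edge points into UnionMember):
  P1: UnionMember <- Education -> Ability <- Experience -> ParentIncome -> Region
  P2: UnionMember <- Education -> Ability <- Experience -> Region
  P3: UnionMember <- Education -> Ability <- ParentIncome <- Experience -> Region
  P4: UnionMember <- Education -> Ability <- ParentIncome -> Region
  P5: UnionMember <- Education -> Ability <- Region
Condition 1 (no descendant of UnionMember in the set): FAILS — Ability is a descendant of UnionMember.
Condition 2 (every backdoor path blocked by {Ability}):
  P1: open — collider(s) Ability are conditioned on (or have a conditioned descendant) and no non-collider on the path is in the set.
  P2: open — collider(s) Ability are conditioned on (or have a conditioned descendant) and no non-collider on the path is in the set.
  P3: open — collider(s) Ability are conditioned on (or have a conditioned descendant) and no non-collider on the path is in the set.
  P4: open — collider(s) Ability are conditioned on (or have a conditioned descendant) and no non-collider on the path is in the set.
  P5: open — collider(s) Ability are conditioned on (or have a conditioned descendant) and no non-collider on the path is in the set.
{Ability} does not satisfy the backdoor criterion.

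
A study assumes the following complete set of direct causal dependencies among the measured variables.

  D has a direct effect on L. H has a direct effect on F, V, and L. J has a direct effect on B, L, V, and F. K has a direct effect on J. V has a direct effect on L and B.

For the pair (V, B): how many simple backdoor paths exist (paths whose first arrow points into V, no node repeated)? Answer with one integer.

A backdoor path from V to B is any simple undirected path whose first edge points into V (i.e. leaves V via a parent).
Parents of V: {H, J}.
Enumerating:
  P1: V <- H -> F <- J -> B
  P2: V <- H -> L <- J -> B
  P3: V <- J -> B
That exhausts the simple backdoor paths. Count: 3.

3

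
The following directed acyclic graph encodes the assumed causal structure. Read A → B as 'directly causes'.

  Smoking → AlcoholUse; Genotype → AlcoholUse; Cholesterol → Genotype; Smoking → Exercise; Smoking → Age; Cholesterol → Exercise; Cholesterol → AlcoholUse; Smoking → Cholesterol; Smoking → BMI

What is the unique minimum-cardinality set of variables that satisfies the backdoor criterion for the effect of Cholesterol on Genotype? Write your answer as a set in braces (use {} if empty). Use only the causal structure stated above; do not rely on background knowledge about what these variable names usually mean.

Variables eligible for adjustment (non-descendants of Cholesterol, excluding Cholesterol and Genotype): {Age, BMI, Smoking}.
Backdoor paths from Cholesterol to Genotype:
  P1: Cholesterol <- Smoking -> AlcoholUse <- Genotype
Each backdoor path contains an unconditioned collider, so every path is already blocked with the empty conditioning set:
  P1: blocked at collider AlcoholUse (neither it nor any descendant is in the conditioning set).
The empty set is therefore the unique smallest valid set.

{}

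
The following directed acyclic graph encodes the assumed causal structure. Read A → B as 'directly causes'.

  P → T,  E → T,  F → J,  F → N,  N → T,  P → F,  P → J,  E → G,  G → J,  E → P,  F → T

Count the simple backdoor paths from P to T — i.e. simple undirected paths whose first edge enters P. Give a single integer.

A backdoor path from P to T is any simple undirected path whose first edge points into P (i.e. leaves P via a parent).
Parents of P: {E}.
Enumerating:
  P1: P <- E -> G -> J <- F -> N -> T
  P2: P <- E -> G -> J <- F -> T
  P3: P <- E -> T
That exhausts the simple backdoor paths. Count: 3.

3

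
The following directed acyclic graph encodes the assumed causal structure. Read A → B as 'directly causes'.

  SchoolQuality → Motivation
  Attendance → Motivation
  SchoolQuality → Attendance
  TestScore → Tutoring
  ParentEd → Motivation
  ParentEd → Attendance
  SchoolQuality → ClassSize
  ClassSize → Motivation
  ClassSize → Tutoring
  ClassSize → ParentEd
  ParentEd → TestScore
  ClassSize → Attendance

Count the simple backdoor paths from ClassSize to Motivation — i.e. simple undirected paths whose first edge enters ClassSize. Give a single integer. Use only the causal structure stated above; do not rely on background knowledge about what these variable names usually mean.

3

A backdoor path from ClassSize to Motivation is any simple undirected path whose first edge points into ClassSize (i.e. leaves ClassSize via a parent).
Parents of ClassSize: {SchoolQuality}.
Enumerating:
  P1: ClassSize <- SchoolQuality -> Attendance <- ParentEd -> Motivation
  P2: ClassSize <- SchoolQuality -> Attendance -> Motivation
  P3: ClassSize <- SchoolQuality -> Motivation
That exhausts the simple backdoor paths. Count: 3.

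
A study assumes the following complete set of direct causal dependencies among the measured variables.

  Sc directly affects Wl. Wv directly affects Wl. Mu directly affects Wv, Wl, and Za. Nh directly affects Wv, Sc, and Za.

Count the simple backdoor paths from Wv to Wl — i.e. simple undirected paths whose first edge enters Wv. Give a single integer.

A backdoor path from Wv to Wl is any simple undirected path whose first edge points into Wv (i.e. leaves Wv via a parent).
Parents of Wv: {Mu, Nh}.
Enumerating:
  P1: Wv <- Mu -> Za <- Nh -> Sc -> Wl
  P2: Wv <- Mu -> Wl
  P3: Wv <- Nh -> Za <- Mu -> Wl
  P4: Wv <- Nh -> Sc -> Wl
That exhausts the simple backdoor paths. Count: 4.

4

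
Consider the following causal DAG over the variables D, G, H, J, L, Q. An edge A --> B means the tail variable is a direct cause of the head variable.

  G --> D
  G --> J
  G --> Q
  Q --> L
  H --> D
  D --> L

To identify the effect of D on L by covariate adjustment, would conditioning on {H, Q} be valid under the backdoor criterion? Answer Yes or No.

Backdoor paths from D to L (paths whose first edge points into D):
  P1: D <- G -> Q -> L
Condition 1 (no descendant of D in the set): holds — descendants of D are {L}; none are in {H, Q}.
Condition 2 (every backdoor path blocked by {H, Q}):
  P1: blocked at chain node Q ∈ conditioning set.
{H, Q} satisfies the backdoor criterion.

Yes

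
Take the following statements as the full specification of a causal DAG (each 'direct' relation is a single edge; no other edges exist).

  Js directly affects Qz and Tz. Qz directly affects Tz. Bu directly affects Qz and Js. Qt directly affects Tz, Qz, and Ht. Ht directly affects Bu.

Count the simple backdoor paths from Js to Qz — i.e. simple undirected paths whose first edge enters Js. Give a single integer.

3

A backdoor path from Js to Qz is any simple undirected path whose first edge points into Js (i.e. leaves Js via a parent).
Parents of Js: {Bu}.
Enumerating:
  P1: Js <- Bu <- Ht <- Qt -> Qz
  P2: Js <- Bu <- Ht <- Qt -> Tz <- Qz
  P3: Js <- Bu -> Qz
That exhausts the simple backdoor paths. Count: 3.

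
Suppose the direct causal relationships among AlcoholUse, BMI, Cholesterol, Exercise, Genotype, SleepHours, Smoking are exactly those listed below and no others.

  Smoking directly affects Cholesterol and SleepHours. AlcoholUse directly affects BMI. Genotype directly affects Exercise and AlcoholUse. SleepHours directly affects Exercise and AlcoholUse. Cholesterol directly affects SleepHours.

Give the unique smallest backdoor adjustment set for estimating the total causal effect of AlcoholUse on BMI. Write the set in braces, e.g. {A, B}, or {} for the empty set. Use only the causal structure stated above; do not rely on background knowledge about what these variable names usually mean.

Variables eligible for adjustment (non-descendants of AlcoholUse, excluding AlcoholUse and BMI): {Cholesterol, Exercise, Genotype, SleepHours, Smoking}.
Backdoor paths from AlcoholUse to BMI:
  (none)
With no backdoor paths the empty set already satisfies the criterion, and it is trivially minimal.

{}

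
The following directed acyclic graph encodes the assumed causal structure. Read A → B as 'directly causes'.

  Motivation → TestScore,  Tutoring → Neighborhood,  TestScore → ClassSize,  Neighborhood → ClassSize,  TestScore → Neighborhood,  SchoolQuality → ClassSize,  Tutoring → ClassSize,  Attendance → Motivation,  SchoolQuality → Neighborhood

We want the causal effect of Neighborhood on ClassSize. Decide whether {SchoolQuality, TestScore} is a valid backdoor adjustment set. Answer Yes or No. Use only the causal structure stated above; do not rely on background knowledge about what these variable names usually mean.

No

Backdoor paths from Neighborhood to ClassSize (paths whose first edge points into Neighborhood):
  P1: Neighborhood <- Tutoring -> ClassSize
  P2: Neighborhood <- SchoolQuality -> ClassSize
  P3: Neighborhood <- TestScore -> ClassSize
Condition 1 (no descendant of Neighborhood in the set): holds — descendants of Neighborhood are {ClassSize}; none are in {SchoolQuality, TestScore}.
Condition 2 (every backdoor path blocked by {SchoolQuality, TestScore}):
  P1: open — no interior node is in the conditioning set.
  P2: blocked at fork node SchoolQuality ∈ conditioning set.
  P3: blocked at fork node TestScore ∈ conditioning set.
{SchoolQuality, TestScore} does not satisfy the backdoor criterion.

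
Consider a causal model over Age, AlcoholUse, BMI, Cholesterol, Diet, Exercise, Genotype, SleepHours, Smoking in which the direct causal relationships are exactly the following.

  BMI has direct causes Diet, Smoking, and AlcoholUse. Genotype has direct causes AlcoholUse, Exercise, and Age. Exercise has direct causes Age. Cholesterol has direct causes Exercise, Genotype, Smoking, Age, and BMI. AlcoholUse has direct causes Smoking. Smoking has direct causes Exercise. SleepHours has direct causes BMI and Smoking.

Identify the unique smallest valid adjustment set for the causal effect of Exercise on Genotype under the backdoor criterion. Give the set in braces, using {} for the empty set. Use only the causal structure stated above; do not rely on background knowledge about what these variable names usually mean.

Variables eligible for adjustment (non-descendants of Exercise, excluding Exercise and Genotype): {Age, Diet}.
Backdoor paths from Exercise to Genotype:
  P1: Exercise <- Age -> Genotype
  P2: Exercise <- Age -> Cholesterol <- Smoking -> AlcoholUse -> Genotype
  P3: Exercise <- Age -> Cholesterol <- Smoking -> BMI <- AlcoholUse -> Genotype
  P4: Exercise <- Age -> Cholesterol <- Smoking -> SleepHours <- BMI <- AlcoholUse -> Genotype
  P5: Exercise <- Age -> Cholesterol <- Genotype
  P6: Exercise <- Age -> Cholesterol <- BMI <- Smoking -> AlcoholUse -> Genotype
  P7: Exercise <- Age -> Cholesterol <- BMI <- AlcoholUse -> Genotype
  P8: Exercise <- Age -> Cholesterol <- BMI -> SleepHours <- Smoking -> AlcoholUse -> Genotype
The empty set is not sufficient: P1 (Exercise <- Age -> Genotype) has no collider blocking it and no conditioned non-collider, so it is open.
Try {Age}:
  P1: blocked at fork node Age ∈ conditioning set.
  P2: blocked at fork node Age ∈ conditioning set.
  P3: blocked at fork node Age ∈ conditioning set.
  P4: blocked at fork node Age ∈ conditioning set.
  P5: blocked at fork node Age ∈ conditioning set.
  P6: blocked at fork node Age ∈ conditioning set.
  P7: blocked at fork node Age ∈ conditioning set.
  P8: blocked at fork node Age ∈ conditioning set.
{Age} contains no descendant of Exercise and blocks every backdoor path.
No other singleton works — e.g. {Diet} leaves P1 open — so {Age} is the unique smallest valid adjustment set.

{Age}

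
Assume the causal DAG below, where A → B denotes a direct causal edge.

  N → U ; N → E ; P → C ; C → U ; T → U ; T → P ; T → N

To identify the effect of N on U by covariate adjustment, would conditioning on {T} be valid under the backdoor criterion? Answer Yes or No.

Yes

Backdoor paths from N to U (paths whose first edge points into N):
  P1: N <- T -> P -> C -> U
  P2: N <- T -> U
Condition 1 (no descendant of N in the set): holds — descendants of N are {E, U}; none are in {T}.
Condition 2 (every backdoor path blocked by {T}):
  P1: blocked at fork node T ∈ conditioning set.
  P2: blocked at fork node T ∈ conditioning set.
{T} satisfies the backdoor criterion.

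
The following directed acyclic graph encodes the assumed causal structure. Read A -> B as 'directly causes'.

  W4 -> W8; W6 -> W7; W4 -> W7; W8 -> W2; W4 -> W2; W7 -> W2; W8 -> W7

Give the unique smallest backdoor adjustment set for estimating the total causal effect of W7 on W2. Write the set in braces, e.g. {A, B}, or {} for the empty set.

{W4, W8}

Variables eligible for adjustment (non-descendants of W7, excluding W7 and W2): {W4, W6, W8}.
Backdoor paths from W7 to W2:
  P1: W7 <- W4 -> W8 -> W2
  P2: W7 <- W4 -> W2
  P3: W7 <- W8 <- W4 -> W2
  P4: W7 <- W8 -> W2
The empty set is not sufficient: P1 (W7 <- W4 -> W8 -> W2) has no collider blocking it and no conditioned non-collider, so it is open.
Try {W4, W8}:
  P1: blocked at fork node W4 ∈ conditioning set.
  P2: blocked at fork node W4 ∈ conditioning set.
  P3: blocked at chain node W8 ∈ conditioning set.
  P4: blocked at fork node W8 ∈ conditioning set.
{W4, W8} contains no descendant of W7 and blocks every backdoor path.
Every element of {W4, W8} is needed (dropping W4 leaves P2 open; dropping W8 leaves P4 open), so no proper subset is valid.
Among all size-2 subsets of the eligible variables, only {W4, W8} blocks every backdoor path, so it is the unique smallest valid adjustment set.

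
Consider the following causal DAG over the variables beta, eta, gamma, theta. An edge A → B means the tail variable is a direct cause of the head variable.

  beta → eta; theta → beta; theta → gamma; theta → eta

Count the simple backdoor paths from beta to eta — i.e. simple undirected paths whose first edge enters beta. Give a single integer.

A backdoor path from beta to eta is any simple undirected path whose first edge points into beta (i.e. leaves beta via a parent).
Parents of beta: {theta}.
Enumerating:
  P1: beta <- theta -> eta
That exhausts the simple backdoor paths. Count: 1.

1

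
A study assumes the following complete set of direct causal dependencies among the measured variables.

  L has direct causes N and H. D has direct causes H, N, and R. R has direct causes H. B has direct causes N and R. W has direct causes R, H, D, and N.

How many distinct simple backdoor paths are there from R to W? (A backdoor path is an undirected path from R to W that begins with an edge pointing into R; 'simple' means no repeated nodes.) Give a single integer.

5

A backdoor path from R to W is any simple undirected path whose first edge points into R (i.e. leaves R via a parent).
Parents of R: {H}.
Enumerating:
  P1: R <- H -> D <- N -> W
  P2: R <- H -> D -> W
  P3: R <- H -> L <- N -> D -> W
  P4: R <- H -> L <- N -> W
  P5: R <- H -> W
That exhausts the simple backdoor paths. Count: 5.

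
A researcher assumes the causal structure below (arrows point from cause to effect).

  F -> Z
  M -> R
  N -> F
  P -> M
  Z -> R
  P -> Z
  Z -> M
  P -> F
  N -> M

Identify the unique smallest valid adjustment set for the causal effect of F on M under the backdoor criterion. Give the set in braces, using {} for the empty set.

Variables eligible for adjustment (non-descendants of F, excluding F and M): {N, P}.
Backdoor paths from F to M:
  P1: F <- P -> Z -> M
  P2: F <- P -> Z -> R <- M
  P3: F <- P -> M
  P4: F <- N -> M
The empty set is not sufficient: P1 (F <- P -> Z -> M) has no collider blocking it and no conditioned non-collider, so it is open.
Try {N, P}:
  P1: blocked at fork node P ∈ conditioning set.
  P2: blocked at fork node P ∈ conditioning set.
  P3: blocked at fork node P ∈ conditioning set.
  P4: blocked at fork node N ∈ conditioning set.
{N, P} contains no descendant of F and blocks every backdoor path.
Every element of {N, P} is needed (dropping N leaves P4 open; dropping P leaves P1 open), so no proper subset is valid.
Among all size-2 subsets of the eligible variables, only {N, P} blocks every backdoor path, so it is the unique smallest valid adjustment set.

{N, P}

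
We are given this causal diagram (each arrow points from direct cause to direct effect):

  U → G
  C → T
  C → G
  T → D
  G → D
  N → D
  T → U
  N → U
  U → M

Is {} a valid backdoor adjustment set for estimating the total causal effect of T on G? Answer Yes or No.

Backdoor paths from T to G (paths whose first edge points into T):
  P1: T <- C -> G
Condition 1 (no descendant of T in the set): holds — descendants of T are {D, G, M, U}; none are in {}.
Condition 2 (every backdoor path blocked by {}):
  P1: open — no interior node is in the conditioning set.
{} does not satisfy the backdoor criterion.

No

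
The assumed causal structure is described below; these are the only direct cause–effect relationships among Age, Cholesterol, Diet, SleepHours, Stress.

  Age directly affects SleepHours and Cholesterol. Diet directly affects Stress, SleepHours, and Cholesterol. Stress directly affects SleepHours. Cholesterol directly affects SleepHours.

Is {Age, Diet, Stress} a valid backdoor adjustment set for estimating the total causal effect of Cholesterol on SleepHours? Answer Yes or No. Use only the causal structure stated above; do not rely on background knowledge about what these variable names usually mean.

Backdoor paths from Cholesterol to SleepHours (paths whose first edge points into Cholesterol):
  P1: Cholesterol <- Age -> SleepHours
  P2: Cholesterol <- Diet -> Stress -> SleepHours
  P3: Cholesterol <- Diet -> SleepHours
Condition 1 (no descendant of Cholesterol in the set): holds — descendants of Cholesterol are {SleepHours}; none are in {Age, Diet, Stress}.
Condition 2 (every backdoor path blocked by {Age, Diet, Stress}):
  P1: blocked at fork node Age ∈ conditioning set.
  P2: blocked at fork node Diet ∈ conditioning set.
  P3: blocked at fork node Diet ∈ conditioning set.
{Age, Diet, Stress} satisfies the backdoor criterion.

Yes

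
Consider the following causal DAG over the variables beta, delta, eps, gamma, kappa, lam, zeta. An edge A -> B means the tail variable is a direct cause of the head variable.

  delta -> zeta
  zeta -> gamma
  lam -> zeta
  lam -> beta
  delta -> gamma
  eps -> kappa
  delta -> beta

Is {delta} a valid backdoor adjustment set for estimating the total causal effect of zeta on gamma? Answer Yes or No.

Backdoor paths from zeta to gamma (paths whose first edge points into zeta):
  P1: zeta <- delta -> gamma
  P2: zeta <- lam -> beta <- delta -> gamma
Condition 1 (no descendant of zeta in the set): holds — descendants of zeta are {gamma}; none are in {delta}.
Condition 2 (every backdoor path blocked by {delta}):
  P1: blocked at fork node delta ∈ conditioning set.
  P2: blocked at collider beta (neither it nor any descendant is in the conditioning set).
{delta} satisfies the backdoor criterion.

Yes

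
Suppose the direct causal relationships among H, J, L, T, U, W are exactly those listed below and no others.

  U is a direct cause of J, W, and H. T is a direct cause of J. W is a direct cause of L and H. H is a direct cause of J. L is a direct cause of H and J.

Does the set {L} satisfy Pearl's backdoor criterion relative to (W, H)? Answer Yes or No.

No

Backdoor paths from W to H (paths whose first edge points into W):
  P1: W <- U -> H
  P2: W <- U -> J <- L -> H
  P3: W <- U -> J <- H
Condition 1 (no descendant of W in the set): FAILS — L is a descendant of W.
Condition 2 (every backdoor path blocked by {L}):
  P1: open — no interior node is in the conditioning set.
  P2: blocked at collider J (neither it nor any descendant is in the conditioning set).
  P3: blocked at collider J (neither it nor any descendant is in the conditioning set).
{L} does not satisfy the backdoor criterion.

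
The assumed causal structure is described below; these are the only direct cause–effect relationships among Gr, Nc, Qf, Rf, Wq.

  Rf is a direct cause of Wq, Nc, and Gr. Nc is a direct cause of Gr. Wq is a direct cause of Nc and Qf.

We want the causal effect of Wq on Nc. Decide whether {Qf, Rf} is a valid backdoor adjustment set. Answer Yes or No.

No

Backdoor paths from Wq to Nc (paths whose first edge points into Wq):
  P1: Wq <- Rf -> Nc
  P2: Wq <- Rf -> Gr <- Nc
Condition 1 (no descendant of Wq in the set): FAILS — Qf is a descendant of Wq.
Condition 2 (every backdoor path blocked by {Qf, Rf}):
  P1: blocked at fork node Rf ∈ conditioning set.
  P2: blocked at fork node Rf ∈ conditioning set.
{Qf, Rf} does not satisfy the backdoor criterion.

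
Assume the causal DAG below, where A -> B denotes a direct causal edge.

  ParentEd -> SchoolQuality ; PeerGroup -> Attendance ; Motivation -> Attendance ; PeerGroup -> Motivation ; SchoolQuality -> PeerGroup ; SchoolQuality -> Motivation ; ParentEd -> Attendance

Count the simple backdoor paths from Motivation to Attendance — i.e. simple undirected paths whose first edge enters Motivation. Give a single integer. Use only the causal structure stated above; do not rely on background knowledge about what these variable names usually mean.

4

A backdoor path from Motivation to Attendance is any simple undirected path whose first edge points into Motivation (i.e. leaves Motivation via a parent).
Parents of Motivation: {PeerGroup, SchoolQuality}.
Enumerating:
  P1: Motivation <- SchoolQuality <- ParentEd -> Attendance
  P2: Motivation <- SchoolQuality -> PeerGroup -> Attendance
  P3: Motivation <- PeerGroup <- SchoolQuality <- ParentEd -> Attendance
  P4: Motivation <- PeerGroup -> Attendance
That exhausts the simple backdoor paths. Count: 4.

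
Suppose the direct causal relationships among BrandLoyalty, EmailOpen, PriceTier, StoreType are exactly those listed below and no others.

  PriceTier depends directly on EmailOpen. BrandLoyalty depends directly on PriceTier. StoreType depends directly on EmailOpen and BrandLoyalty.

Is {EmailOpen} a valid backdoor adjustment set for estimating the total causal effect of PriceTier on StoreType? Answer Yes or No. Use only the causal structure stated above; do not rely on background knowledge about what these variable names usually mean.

Yes

Backdoor paths from PriceTier to StoreType (paths whose first edge points into PriceTier):
  P1: PriceTier <- EmailOpen -> StoreType
Condition 1 (no descendant of PriceTier in the set): holds — descendants of PriceTier are {BrandLoyalty, StoreType}; none are in {EmailOpen}.
Condition 2 (every backdoor path blocked by {EmailOpen}):
  P1: blocked at fork node EmailOpen ∈ conditioning set.
{EmailOpen} satisfies the backdoor criterion.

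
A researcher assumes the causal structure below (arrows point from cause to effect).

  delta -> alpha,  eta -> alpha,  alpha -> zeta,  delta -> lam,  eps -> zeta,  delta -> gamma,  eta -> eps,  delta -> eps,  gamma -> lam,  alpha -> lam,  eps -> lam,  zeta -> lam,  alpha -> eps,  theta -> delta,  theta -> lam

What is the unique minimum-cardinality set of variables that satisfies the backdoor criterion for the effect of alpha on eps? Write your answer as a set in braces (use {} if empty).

{delta, eta}

Variables eligible for adjustment (non-descendants of alpha, excluding alpha and eps): {delta, eta, gamma, theta}.
Backdoor paths from alpha to eps:
  P1: alpha <- delta <- theta -> lam <- eps
  P2: alpha <- delta <- theta -> lam <- zeta <- eps
  P3: alpha <- delta -> eps
  P4: alpha <- delta -> gamma -> lam <- eps
  P5: alpha <- delta -> gamma -> lam <- zeta <- eps
  P6: alpha <- delta -> lam <- eps
  P7: alpha <- delta -> lam <- zeta <- eps
  P8: alpha <- eta -> eps
The empty set is not sufficient: P3 (alpha <- delta -> eps) has no collider blocking it and no conditioned non-collider, so it is open.
Try {delta, eta}:
  P1: blocked at chain node delta ∈ conditioning set.
  P2: blocked at chain node delta ∈ conditioning set.
  P3: blocked at fork node delta ∈ conditioning set.
  P4: blocked at fork node delta ∈ conditioning set.
  P5: blocked at fork node delta ∈ conditioning set.
  P6: blocked at fork node delta ∈ conditioning set.
  P7: blocked at fork node delta ∈ conditioning set.
  P8: blocked at fork node eta ∈ conditioning set.
{delta, eta} contains no descendant of alpha and blocks every backdoor path.
Every element of {delta, eta} is needed (dropping delta leaves P3 open; dropping eta leaves P8 open), so no proper subset is valid.
Among all size-2 subsets of the eligible variables, only {delta, eta} blocks every backdoor path, so it is the unique smallest valid adjustment set.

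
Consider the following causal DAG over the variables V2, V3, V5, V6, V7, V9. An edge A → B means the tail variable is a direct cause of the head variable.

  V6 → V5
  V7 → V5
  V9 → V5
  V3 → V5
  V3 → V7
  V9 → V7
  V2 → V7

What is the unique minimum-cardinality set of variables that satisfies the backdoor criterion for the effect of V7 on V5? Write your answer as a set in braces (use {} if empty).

{V3, V9}

Variables eligible for adjustment (non-descendants of V7, excluding V7 and V5): {V2, V3, V6, V9}.
Backdoor paths from V7 to V5:
  P1: V7 <- V3 -> V5
  P2: V7 <- V9 -> V5
The empty set is not sufficient: P1 (V7 <- V3 -> V5) has no collider blocking it and no conditioned non-collider, so it is open.
Try {V3, V9}:
  P1: blocked at fork node V3 ∈ conditioning set.
  P2: blocked at fork node V9 ∈ conditioning set.
{V3, V9} contains no descendant of V7 and blocks every backdoor path.
Every element of {V3, V9} is needed (dropping V3 leaves P1 open; dropping V9 leaves P2 open), so no proper subset is valid.
Among all size-2 subsets of the eligible variables, only {V3, V9} blocks every backdoor path, so it is the unique smallest valid adjustment set.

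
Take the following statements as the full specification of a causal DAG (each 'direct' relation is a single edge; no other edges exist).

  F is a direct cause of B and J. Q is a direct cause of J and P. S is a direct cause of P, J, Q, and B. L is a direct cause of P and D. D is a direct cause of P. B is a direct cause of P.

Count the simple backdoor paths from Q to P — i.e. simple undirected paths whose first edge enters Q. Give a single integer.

3

A backdoor path from Q to P is any simple undirected path whose first edge points into Q (i.e. leaves Q via a parent).
Parents of Q: {S}.
Enumerating:
  P1: Q <- S -> J <- F -> B -> P
  P2: Q <- S -> B -> P
  P3: Q <- S -> P
That exhausts the simple backdoor paths. Count: 3.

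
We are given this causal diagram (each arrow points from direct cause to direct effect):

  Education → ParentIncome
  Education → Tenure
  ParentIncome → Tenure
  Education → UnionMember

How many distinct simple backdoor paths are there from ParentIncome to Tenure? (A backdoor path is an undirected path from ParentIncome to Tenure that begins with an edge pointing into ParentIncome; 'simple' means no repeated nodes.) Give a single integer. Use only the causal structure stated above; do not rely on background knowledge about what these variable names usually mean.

1

A backdoor path from ParentIncome to Tenure is any simple undirected path whose first edge points into ParentIncome (i.e. leaves ParentIncome via a parent).
Parents of ParentIncome: {Education}.
Enumerating:
  P1: ParentIncome <- Education -> Tenure
That exhausts the simple backdoor paths. Count: 1.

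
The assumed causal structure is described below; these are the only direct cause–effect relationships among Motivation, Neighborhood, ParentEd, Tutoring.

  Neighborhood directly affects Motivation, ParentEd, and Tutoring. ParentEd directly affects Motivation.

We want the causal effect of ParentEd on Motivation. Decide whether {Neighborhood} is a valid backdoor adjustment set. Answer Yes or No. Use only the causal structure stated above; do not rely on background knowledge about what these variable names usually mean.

Backdoor paths from ParentEd to Motivation (paths whose first edge points into ParentEd):
  P1: ParentEd <- Neighborhood -> Motivation
Condition 1 (no descendant of ParentEd in the set): holds — descendants of ParentEd are {Motivation}; none are in {Neighborhood}.
Condition 2 (every backdoor path blocked by {Neighborhood}):
  P1: blocked at fork node Neighborhood ∈ conditioning set.
{Neighborhood} satisfies the backdoor criterion.

Yes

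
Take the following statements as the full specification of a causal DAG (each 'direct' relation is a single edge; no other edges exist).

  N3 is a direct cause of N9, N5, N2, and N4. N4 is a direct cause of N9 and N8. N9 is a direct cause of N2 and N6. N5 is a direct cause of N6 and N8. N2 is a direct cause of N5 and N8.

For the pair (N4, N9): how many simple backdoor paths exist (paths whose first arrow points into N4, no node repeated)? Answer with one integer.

A backdoor path from N4 to N9 is any simple undirected path whose first edge points into N4 (i.e. leaves N4 via a parent).
Parents of N4: {N3}.
Enumerating:
  P1: N4 <- N3 -> N9
  P2: N4 <- N3 -> N2 <- N9
  P3: N4 <- N3 -> N2 -> N5 -> N6 <- N9
  P4: N4 <- N3 -> N2 -> N8 <- N5 -> N6 <- N9
  P5: N4 <- N3 -> N5 <- N2 <- N9
  P6: N4 <- N3 -> N5 -> N8 <- N2 <- N9
  P7: N4 <- N3 -> N5 -> N6 <- N9
That exhausts the simple backdoor paths. Count: 7.

7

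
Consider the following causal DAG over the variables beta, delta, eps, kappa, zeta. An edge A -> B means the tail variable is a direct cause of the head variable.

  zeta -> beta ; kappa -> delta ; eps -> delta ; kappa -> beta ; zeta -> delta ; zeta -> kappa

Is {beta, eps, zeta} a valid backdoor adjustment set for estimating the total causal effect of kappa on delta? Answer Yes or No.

Backdoor paths from kappa to delta (paths whose first edge points into kappa):
  P1: kappa <- zeta -> delta
Condition 1 (no descendant of kappa in the set): FAILS — beta is a descendant of kappa.
Condition 2 (every backdoor path blocked by {beta, eps, zeta}):
  P1: blocked at fork node zeta ∈ conditioning set.
{beta, eps, zeta} does not satisfy the backdoor criterion.

No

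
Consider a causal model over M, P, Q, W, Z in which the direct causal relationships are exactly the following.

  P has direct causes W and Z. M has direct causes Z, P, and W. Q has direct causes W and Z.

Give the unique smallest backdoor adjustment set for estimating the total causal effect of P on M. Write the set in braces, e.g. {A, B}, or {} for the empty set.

{W, Z}

Variables eligible for adjustment (non-descendants of P, excluding P and M): {Q, W, Z}.
Backdoor paths from P to M:
  P1: P <- Z -> Q <- W -> M
  P2: P <- Z -> M
  P3: P <- W -> Q <- Z -> M
  P4: P <- W -> M
The empty set is not sufficient: P2 (P <- Z -> M) has no collider blocking it and no conditioned non-collider, so it is open.
Try {W, Z}:
  P1: blocked at fork node Z ∈ conditioning set.
  P2: blocked at fork node Z ∈ conditioning set.
  P3: blocked at fork node W ∈ conditioning set.
  P4: blocked at fork node W ∈ conditioning set.
{W, Z} contains no descendant of P and blocks every backdoor path.
Every element of {W, Z} is needed (dropping W leaves P4 open; dropping Z leaves P2 open), so no proper subset is valid.
Among all size-2 subsets of the eligible variables, only {W, Z} blocks every backdoor path, so it is the unique smallest valid adjustment set.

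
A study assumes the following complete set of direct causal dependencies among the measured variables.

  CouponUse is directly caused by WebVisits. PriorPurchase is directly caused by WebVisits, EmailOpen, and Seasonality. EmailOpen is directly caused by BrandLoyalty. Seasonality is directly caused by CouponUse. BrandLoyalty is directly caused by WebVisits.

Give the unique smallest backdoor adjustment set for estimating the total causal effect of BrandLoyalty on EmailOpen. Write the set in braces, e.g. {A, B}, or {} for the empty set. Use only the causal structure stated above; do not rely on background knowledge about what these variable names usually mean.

{}

Variables eligible for adjustment (non-descendants of BrandLoyalty, excluding BrandLoyalty and EmailOpen): {CouponUse, Seasonality, WebVisits}.
Backdoor paths from BrandLoyalty to EmailOpen:
  P1: BrandLoyalty <- WebVisits -> CouponUse -> Seasonality -> PriorPurchase <- EmailOpen
  P2: BrandLoyalty <- WebVisits -> PriorPurchase <- EmailOpen
Each backdoor path contains an unconditioned collider, so every path is already blocked with the empty conditioning set:
  P1: blocked at collider PriorPurchase (neither it nor any descendant is in the conditioning set).
  P2: blocked at collider PriorPurchase (neither it nor any descendant is in the conditioning set).
The empty set is therefore the unique smallest valid set.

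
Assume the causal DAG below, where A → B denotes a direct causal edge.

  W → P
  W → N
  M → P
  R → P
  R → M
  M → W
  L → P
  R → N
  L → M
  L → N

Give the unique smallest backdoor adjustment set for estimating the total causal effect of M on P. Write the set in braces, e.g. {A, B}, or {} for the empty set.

{L, R}

Variables eligible for adjustment (non-descendants of M, excluding M and P): {L, R}.
Backdoor paths from M to P:
  P1: M <- R -> N <- L -> P
  P2: M <- R -> N <- W -> P
  P3: M <- R -> P
  P4: M <- L -> N <- R -> P
  P5: M <- L -> N <- W -> P
  P6: M <- L -> P
The empty set is not sufficient: P3 (M <- R -> P) has no collider blocking it and no conditioned non-collider, so it is open.
Try {L, R}:
  P1: blocked at fork node R ∈ conditioning set.
  P2: blocked at fork node R ∈ conditioning set.
  P3: blocked at fork node R ∈ conditioning set.
  P4: blocked at fork node L ∈ conditioning set.
  P5: blocked at fork node L ∈ conditioning set.
  P6: blocked at fork node L ∈ conditioning set.
{L, R} contains no descendant of M and blocks every backdoor path.
Every element of {L, R} is needed (dropping L leaves P6 open; dropping R leaves P3 open), so no proper subset is valid.
Among all size-2 subsets of the eligible variables, only {L, R} blocks every backdoor path, so it is the unique smallest valid adjustment set.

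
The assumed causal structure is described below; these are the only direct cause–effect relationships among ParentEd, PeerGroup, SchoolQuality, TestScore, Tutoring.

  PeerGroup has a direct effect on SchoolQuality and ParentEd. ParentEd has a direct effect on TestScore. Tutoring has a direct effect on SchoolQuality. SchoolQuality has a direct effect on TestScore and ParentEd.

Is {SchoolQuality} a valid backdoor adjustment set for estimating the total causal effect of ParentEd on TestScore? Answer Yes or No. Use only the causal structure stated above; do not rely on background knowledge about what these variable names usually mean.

Backdoor paths from ParentEd to TestScore (paths whose first edge points into ParentEd):
  P1: ParentEd <- PeerGroup -> SchoolQuality -> TestScore
  P2: ParentEd <- SchoolQuality -> TestScore
Condition 1 (no descendant of ParentEd in the set): holds — descendants of ParentEd are {TestScore}; none are in {SchoolQuality}.
Condition 2 (every backdoor path blocked by {SchoolQuality}):
  P1: blocked at chain node SchoolQuality ∈ conditioning set.
  P2: blocked at fork node SchoolQuality ∈ conditioning set.
{SchoolQuality} satisfies the backdoor criterion.

Yes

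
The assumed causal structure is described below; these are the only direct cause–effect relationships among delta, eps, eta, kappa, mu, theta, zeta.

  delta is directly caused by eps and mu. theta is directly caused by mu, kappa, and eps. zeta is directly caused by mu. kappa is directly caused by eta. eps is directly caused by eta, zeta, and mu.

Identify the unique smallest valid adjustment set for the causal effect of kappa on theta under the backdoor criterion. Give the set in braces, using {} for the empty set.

{eta}

Variables eligible for adjustment (non-descendants of kappa, excluding kappa and theta): {delta, eps, eta, mu, zeta}.
Backdoor paths from kappa to theta:
  P1: kappa <- eta -> eps <- mu -> theta
  P2: kappa <- eta -> eps <- zeta <- mu -> theta
  P3: kappa <- eta -> eps -> theta
  P4: kappa <- eta -> eps -> delta <- mu -> theta
The empty set is not sufficient: P3 (kappa <- eta -> eps -> theta) has no collider blocking it and no conditioned non-collider, so it is open.
Try {eta}:
  P1: blocked at fork node eta ∈ conditioning set.
  P2: blocked at fork node eta ∈ conditioning set.
  P3: blocked at fork node eta ∈ conditioning set.
  P4: blocked at fork node eta ∈ conditioning set.
{eta} contains no descendant of kappa and blocks every backdoor path.
No other singleton works — e.g. {mu} leaves P3 open — so {eta} is the unique smallest valid adjustment set.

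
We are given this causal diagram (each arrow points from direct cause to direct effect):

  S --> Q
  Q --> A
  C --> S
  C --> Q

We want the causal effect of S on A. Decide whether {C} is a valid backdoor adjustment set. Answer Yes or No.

Backdoor paths from S to A (paths whose first edge points into S):
  P1: S <- C -> Q -> A
Condition 1 (no descendant of S in the set): holds — descendants of S are {A, Q}; none are in {C}.
Condition 2 (every backdoor path blocked by {C}):
  P1: blocked at fork node C ∈ conditioning set.
{C} satisfies the backdoor criterion.

Yes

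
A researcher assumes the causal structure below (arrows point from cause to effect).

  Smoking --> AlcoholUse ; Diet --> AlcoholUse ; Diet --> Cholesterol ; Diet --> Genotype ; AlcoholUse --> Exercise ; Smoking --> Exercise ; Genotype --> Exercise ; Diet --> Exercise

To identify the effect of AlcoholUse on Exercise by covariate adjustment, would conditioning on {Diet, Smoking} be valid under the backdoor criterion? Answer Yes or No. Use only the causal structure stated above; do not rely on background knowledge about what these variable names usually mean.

Backdoor paths from AlcoholUse to Exercise (paths whose first edge points into AlcoholUse):
  P1: AlcoholUse <- Diet -> Genotype -> Exercise
  P2: AlcoholUse <- Diet -> Exercise
  P3: AlcoholUse <- Smoking -> Exercise
Condition 1 (no descendant of AlcoholUse in the set): holds — descendants of AlcoholUse are {Exercise}; none are in {Diet, Smoking}.
Condition 2 (every backdoor path blocked by {Diet, Smoking}):
  P1: blocked at fork node Diet ∈ conditioning set.
  P2: blocked at fork node Diet ∈ conditioning set.
  P3: blocked at fork node Smoking ∈ conditioning set.
{Diet, Smoking} satisfies the backdoor criterion.

Yes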